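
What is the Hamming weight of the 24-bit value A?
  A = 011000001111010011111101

011000001111010011111101
1-bits at positions (from bit 0 = LSB): 0, 2, 3, 4, 5, 6, 7, 10, 12, 13, 14, 15, 21, 22
Count = 14

Answer: 14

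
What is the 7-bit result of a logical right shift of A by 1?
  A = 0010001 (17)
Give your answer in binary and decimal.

Logical shift right by 1: drop the bottom 1 bit(s), prepend 1 zero(s) on the left.
  0010001  ->  keep [001000], discard [1], prepend 0
= 0001000

Answer: 0001000 (8)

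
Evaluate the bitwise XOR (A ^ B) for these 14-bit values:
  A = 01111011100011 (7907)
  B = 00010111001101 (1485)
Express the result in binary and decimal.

Apply ^ to each column (1 where bits differ):
  01111011100011
^ 00010111001101
----------------
  01101100101110

Answer: 01101100101110 (6958)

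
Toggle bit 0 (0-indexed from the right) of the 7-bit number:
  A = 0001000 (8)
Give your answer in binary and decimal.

Mask = 1 << 0 = 0000001
Bit 0 of A is 0; XOR with the mask flips it to 1.
  0001000
^ 0000001
---------
  0001001

Answer: 0001001 (9)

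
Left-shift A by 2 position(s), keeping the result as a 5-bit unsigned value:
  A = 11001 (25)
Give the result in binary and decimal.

Shift left by 2: drop the top 2 bit(s), append 2 zero(s) on the right.
  11001  ->  discard [11], keep [001], append 00
= 00100

Answer: 00100 (4)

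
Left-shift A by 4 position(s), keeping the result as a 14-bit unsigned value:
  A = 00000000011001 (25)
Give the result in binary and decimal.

Shift left by 4: drop the top 4 bit(s), append 4 zero(s) on the right.
  00000000011001  ->  discard [0000], keep [0000011001], append 0000
= 00000110010000

Answer: 00000110010000 (400)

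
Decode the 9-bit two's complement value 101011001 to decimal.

MSB is 1, so the value is negative. Find the magnitude:
1. Invert bits:  010100110
2. Add 1:        010100111  = 167
3. Apply sign:   -167

Answer: -167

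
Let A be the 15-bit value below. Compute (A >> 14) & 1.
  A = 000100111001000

Bit 14 is the 15th from the right.
  000100111001000
  ^
That bit is 0.

Answer: 0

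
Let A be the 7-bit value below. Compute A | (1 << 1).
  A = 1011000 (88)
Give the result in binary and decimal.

Mask = 1 << 1 = 0000010
Bit 1 of A is 0, so OR-ing with the mask flips it to 1.
  1011000
| 0000010
---------
  1011010

Answer: 1011010 (90)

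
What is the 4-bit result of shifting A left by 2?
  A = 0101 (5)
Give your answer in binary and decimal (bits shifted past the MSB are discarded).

Shift left by 2: drop the top 2 bit(s), append 2 zero(s) on the right.
  0101  ->  discard [01], keep [01], append 00
= 0100

Answer: 0100 (4)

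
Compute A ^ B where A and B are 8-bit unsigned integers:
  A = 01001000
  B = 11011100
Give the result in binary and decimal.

Apply ^ to each column (1 where bits differ):
  01001000
^ 11011100
----------
  10010100

Answer: 10010100 (148)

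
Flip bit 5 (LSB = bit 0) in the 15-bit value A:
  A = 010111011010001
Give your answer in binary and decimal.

Mask = 1 << 5 = 000000000100000
Bit 5 of A is 0; XOR with the mask flips it to 1.
  010111011010001
^ 000000000100000
-----------------
  010111011110001

Answer: 010111011110001 (12017)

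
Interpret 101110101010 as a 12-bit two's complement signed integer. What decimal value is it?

MSB is 1, so the value is negative. Find the magnitude:
1. Invert bits:  010001010101
2. Add 1:        010001010110  = 1110
3. Apply sign:   -1110

Answer: -1110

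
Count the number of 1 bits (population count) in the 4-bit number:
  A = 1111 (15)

1111
1-bits at positions (from bit 0 = LSB): 0, 1, 2, 3
Count = 4

Answer: 4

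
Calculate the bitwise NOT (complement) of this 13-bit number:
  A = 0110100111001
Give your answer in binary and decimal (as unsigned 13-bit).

Flip each bit (0->1, 1->0):
  0110100111001
  1001011000110

Answer: 1001011000110 (4806)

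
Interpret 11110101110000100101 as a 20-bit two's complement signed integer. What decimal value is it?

MSB is 1, so the value is negative. Find the magnitude:
1. Invert bits:  00001010001111011010
2. Add 1:        00001010001111011011  = 41947
3. Apply sign:   -41947

Answer: -41947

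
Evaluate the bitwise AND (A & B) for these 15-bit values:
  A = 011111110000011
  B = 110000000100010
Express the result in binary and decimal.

Apply & to each column (1 only where both bits are 1):
  011111110000011
& 110000000100010
-----------------
  010000000000010

Answer: 010000000000010 (8194)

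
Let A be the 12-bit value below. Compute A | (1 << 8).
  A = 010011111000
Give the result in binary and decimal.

Mask = 1 << 8 = 000100000000
Bit 8 of A is 0, so OR-ing with the mask flips it to 1.
  010011111000
| 000100000000
--------------
  010111111000

Answer: 010111111000 (1528)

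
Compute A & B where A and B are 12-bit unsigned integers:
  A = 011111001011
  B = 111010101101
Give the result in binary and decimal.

Apply & to each column (1 only where both bits are 1):
  011111001011
& 111010101101
--------------
  011010001001

Answer: 011010001001 (1673)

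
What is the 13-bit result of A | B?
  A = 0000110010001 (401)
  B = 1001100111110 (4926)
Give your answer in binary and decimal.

Apply | to each column (1 where either bit is 1):
  0000110010001
| 1001100111110
---------------
  1001110111111

Answer: 1001110111111 (5055)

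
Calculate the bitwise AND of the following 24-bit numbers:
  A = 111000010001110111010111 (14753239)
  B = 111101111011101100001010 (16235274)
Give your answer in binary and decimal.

Apply & to each column (1 only where both bits are 1):
  111000010001110111010111
& 111101111011101100001010
--------------------------
  111000010001100100000010

Answer: 111000010001100100000010 (14752002)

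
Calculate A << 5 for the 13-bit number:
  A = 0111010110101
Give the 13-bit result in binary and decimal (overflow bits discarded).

Shift left by 5: drop the top 5 bit(s), append 5 zero(s) on the right.
  0111010110101  ->  discard [01110], keep [10110101], append 00000
= 1011010100000

Answer: 1011010100000 (5792)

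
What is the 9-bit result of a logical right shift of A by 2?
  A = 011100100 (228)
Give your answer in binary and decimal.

Logical shift right by 2: drop the bottom 2 bit(s), prepend 2 zero(s) on the left.
  011100100  ->  keep [0111001], discard [00], prepend 00
= 000111001

Answer: 000111001 (57)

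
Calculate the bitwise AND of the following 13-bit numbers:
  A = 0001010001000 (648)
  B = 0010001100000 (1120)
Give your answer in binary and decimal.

Apply & to each column (1 only where both bits are 1):
  0001010001000
& 0010001100000
---------------
  0000000000000

Answer: 0000000000000 (0)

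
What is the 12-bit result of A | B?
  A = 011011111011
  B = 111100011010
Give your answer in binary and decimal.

Apply | to each column (1 where either bit is 1):
  011011111011
| 111100011010
--------------
  111111111011

Answer: 111111111011 (4091)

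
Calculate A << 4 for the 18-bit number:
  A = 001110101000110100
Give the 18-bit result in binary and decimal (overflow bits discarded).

Shift left by 4: drop the top 4 bit(s), append 4 zero(s) on the right.
  001110101000110100  ->  discard [0011], keep [10101000110100], append 0000
= 101010001101000000

Answer: 101010001101000000 (172864)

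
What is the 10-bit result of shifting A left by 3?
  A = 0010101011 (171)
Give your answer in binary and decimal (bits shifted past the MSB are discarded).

Shift left by 3: drop the top 3 bit(s), append 3 zero(s) on the right.
  0010101011  ->  discard [001], keep [0101011], append 000
= 0101011000

Answer: 0101011000 (344)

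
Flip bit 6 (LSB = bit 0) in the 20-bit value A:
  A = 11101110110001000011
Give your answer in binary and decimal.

Mask = 1 << 6 = 00000000000001000000
Bit 6 of A is 1; XOR with the mask flips it to 0.
  11101110110001000011
^ 00000000000001000000
----------------------
  11101110110000000011

Answer: 11101110110000000011 (977923)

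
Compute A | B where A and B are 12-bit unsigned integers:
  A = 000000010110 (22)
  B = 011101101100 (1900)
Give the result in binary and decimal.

Apply | to each column (1 where either bit is 1):
  000000010110
| 011101101100
--------------
  011101111110

Answer: 011101111110 (1918)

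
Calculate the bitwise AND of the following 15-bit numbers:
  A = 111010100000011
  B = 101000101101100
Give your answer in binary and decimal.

Apply & to each column (1 only where both bits are 1):
  111010100000011
& 101000101101100
-----------------
  101000100000000

Answer: 101000100000000 (20736)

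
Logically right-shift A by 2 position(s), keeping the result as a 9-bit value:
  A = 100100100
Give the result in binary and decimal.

Logical shift right by 2: drop the bottom 2 bit(s), prepend 2 zero(s) on the left.
  100100100  ->  keep [1001001], discard [00], prepend 00
= 001001001

Answer: 001001001 (73)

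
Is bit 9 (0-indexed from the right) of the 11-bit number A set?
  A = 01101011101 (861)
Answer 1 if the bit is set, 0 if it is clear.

Bit 9 is the 10th from the right.
  01101011101
   ^
That bit is 1.

Answer: 1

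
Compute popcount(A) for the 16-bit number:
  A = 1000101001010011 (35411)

1000101001010011
1-bits at positions (from bit 0 = LSB): 0, 1, 4, 6, 9, 11, 15
Count = 7

Answer: 7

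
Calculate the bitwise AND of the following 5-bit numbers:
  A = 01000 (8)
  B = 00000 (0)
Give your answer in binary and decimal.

Apply & to each column (1 only where both bits are 1):
  01000
& 00000
-------
  00000

Answer: 00000 (0)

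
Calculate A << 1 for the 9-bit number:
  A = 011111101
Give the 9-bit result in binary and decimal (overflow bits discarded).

Shift left by 1: drop the top 1 bit(s), append 1 zero(s) on the right.
  011111101  ->  discard [0], keep [11111101], append 0
= 111111010

Answer: 111111010 (506)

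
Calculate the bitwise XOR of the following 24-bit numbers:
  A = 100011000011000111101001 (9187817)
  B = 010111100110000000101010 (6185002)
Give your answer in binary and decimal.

Apply ^ to each column (1 where bits differ):
  100011000011000111101001
^ 010111100110000000101010
--------------------------
  110100100101000111000011

Answer: 110100100101000111000011 (13783491)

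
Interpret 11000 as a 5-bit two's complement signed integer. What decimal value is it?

MSB is 1, so the value is negative. Find the magnitude:
1. Invert bits:  00111
2. Add 1:        01000  = 8
3. Apply sign:   -8

Answer: -8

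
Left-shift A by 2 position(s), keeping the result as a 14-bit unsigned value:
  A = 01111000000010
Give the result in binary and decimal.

Shift left by 2: drop the top 2 bit(s), append 2 zero(s) on the right.
  01111000000010  ->  discard [01], keep [111000000010], append 00
= 11100000001000

Answer: 11100000001000 (14344)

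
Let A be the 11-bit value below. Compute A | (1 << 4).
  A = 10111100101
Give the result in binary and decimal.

Mask = 1 << 4 = 00000010000
Bit 4 of A is 0, so OR-ing with the mask flips it to 1.
  10111100101
| 00000010000
-------------
  10111110101

Answer: 10111110101 (1525)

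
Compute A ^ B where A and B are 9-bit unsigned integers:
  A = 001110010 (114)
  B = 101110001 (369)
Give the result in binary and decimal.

Apply ^ to each column (1 where bits differ):
  001110010
^ 101110001
-----------
  100000011

Answer: 100000011 (259)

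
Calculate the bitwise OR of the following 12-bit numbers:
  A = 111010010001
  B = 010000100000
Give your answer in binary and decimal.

Apply | to each column (1 where either bit is 1):
  111010010001
| 010000100000
--------------
  111010110001

Answer: 111010110001 (3761)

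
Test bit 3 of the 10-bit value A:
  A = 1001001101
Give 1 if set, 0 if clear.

Bit 3 is the 4th from the right.
  1001001101
        ^
That bit is 1.

Answer: 1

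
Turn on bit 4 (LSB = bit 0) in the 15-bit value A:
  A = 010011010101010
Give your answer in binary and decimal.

Mask = 1 << 4 = 000000000010000
Bit 4 of A is 0, so OR-ing with the mask flips it to 1.
  010011010101010
| 000000000010000
-----------------
  010011010111010

Answer: 010011010111010 (9914)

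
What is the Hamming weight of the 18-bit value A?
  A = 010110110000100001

010110110000100001
1-bits at positions (from bit 0 = LSB): 0, 5, 10, 11, 13, 14, 16
Count = 7

Answer: 7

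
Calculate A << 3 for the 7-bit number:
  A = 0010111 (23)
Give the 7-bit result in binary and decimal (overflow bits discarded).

Shift left by 3: drop the top 3 bit(s), append 3 zero(s) on the right.
  0010111  ->  discard [001], keep [0111], append 000
= 0111000

Answer: 0111000 (56)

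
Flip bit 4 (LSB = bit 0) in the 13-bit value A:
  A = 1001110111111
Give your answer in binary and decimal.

Mask = 1 << 4 = 0000000010000
Bit 4 of A is 1; XOR with the mask flips it to 0.
  1001110111111
^ 0000000010000
---------------
  1001110101111

Answer: 1001110101111 (5039)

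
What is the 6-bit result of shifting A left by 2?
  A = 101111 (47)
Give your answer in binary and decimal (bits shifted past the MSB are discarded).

Shift left by 2: drop the top 2 bit(s), append 2 zero(s) on the right.
  101111  ->  discard [10], keep [1111], append 00
= 111100

Answer: 111100 (60)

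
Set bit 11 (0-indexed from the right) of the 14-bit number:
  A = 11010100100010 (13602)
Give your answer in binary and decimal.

Mask = 1 << 11 = 00100000000000
Bit 11 of A is 0, so OR-ing with the mask flips it to 1.
  11010100100010
| 00100000000000
----------------
  11110100100010

Answer: 11110100100010 (15650)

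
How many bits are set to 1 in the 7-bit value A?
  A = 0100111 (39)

0100111
1-bits at positions (from bit 0 = LSB): 0, 1, 2, 5
Count = 4

Answer: 4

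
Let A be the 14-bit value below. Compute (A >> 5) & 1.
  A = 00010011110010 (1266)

Bit 5 is the 6th from the right.
  00010011110010
          ^
That bit is 1.

Answer: 1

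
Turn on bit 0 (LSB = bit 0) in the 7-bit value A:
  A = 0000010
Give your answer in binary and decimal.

Mask = 1 << 0 = 0000001
Bit 0 of A is 0, so OR-ing with the mask flips it to 1.
  0000010
| 0000001
---------
  0000011

Answer: 0000011 (3)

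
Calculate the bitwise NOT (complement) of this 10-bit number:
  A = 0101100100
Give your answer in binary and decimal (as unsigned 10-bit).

Flip each bit (0->1, 1->0):
  0101100100
  1010011011

Answer: 1010011011 (667)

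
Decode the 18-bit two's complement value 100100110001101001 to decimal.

MSB is 1, so the value is negative. Find the magnitude:
1. Invert bits:  011011001110010110
2. Add 1:        011011001110010111  = 111511
3. Apply sign:   -111511

Answer: -111511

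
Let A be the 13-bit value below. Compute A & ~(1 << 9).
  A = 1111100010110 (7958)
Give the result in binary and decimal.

Mask = ~(1 << 9) = 1110111111111
Bit 9 of A is 1, so AND-ing with the mask clears it to 0.
  1111100010110
& 1110111111111
---------------
  1110100010110

Answer: 1110100010110 (7446)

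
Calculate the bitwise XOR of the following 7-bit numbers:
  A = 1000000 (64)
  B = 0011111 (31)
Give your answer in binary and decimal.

Apply ^ to each column (1 where bits differ):
  1000000
^ 0011111
---------
  1011111

Answer: 1011111 (95)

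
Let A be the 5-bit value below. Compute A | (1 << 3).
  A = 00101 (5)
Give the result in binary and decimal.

Mask = 1 << 3 = 01000
Bit 3 of A is 0, so OR-ing with the mask flips it to 1.
  00101
| 01000
-------
  01101

Answer: 01101 (13)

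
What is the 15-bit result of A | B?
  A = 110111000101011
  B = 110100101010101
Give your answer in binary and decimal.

Apply | to each column (1 where either bit is 1):
  110111000101011
| 110100101010101
-----------------
  110111101111111

Answer: 110111101111111 (28543)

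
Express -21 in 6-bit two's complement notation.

1. Binary of +21:  010101
2. Invert bits:     101010
3. Add 1:           101011

Answer: 101011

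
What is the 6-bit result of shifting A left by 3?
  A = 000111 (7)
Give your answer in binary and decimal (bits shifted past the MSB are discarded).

Shift left by 3: drop the top 3 bit(s), append 3 zero(s) on the right.
  000111  ->  discard [000], keep [111], append 000
= 111000

Answer: 111000 (56)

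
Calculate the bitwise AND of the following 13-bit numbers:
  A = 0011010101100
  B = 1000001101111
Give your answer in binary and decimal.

Apply & to each column (1 only where both bits are 1):
  0011010101100
& 1000001101111
---------------
  0000000101100

Answer: 0000000101100 (44)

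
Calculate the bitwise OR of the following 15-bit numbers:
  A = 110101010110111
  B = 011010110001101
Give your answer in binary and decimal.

Apply | to each column (1 where either bit is 1):
  110101010110111
| 011010110001101
-----------------
  111111110111111

Answer: 111111110111111 (32703)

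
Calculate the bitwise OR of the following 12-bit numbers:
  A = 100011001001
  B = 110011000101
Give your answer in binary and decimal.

Apply | to each column (1 where either bit is 1):
  100011001001
| 110011000101
--------------
  110011001101

Answer: 110011001101 (3277)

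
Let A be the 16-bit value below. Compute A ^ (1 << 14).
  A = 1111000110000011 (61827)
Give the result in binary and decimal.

Mask = 1 << 14 = 0100000000000000
Bit 14 of A is 1; XOR with the mask flips it to 0.
  1111000110000011
^ 0100000000000000
------------------
  1011000110000011

Answer: 1011000110000011 (45443)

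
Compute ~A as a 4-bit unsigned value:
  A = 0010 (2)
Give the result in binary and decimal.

Flip each bit (0->1, 1->0):
  0010
  1101

Answer: 1101 (13)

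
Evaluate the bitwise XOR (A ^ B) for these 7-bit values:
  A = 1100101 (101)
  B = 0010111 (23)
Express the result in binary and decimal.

Apply ^ to each column (1 where bits differ):
  1100101
^ 0010111
---------
  1110010

Answer: 1110010 (114)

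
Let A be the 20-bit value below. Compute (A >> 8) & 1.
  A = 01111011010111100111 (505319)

Bit 8 is the 9th from the right.
  01111011010111100111
             ^
That bit is 1.

Answer: 1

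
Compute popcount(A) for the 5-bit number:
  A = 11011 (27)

11011
1-bits at positions (from bit 0 = LSB): 0, 1, 3, 4
Count = 4

Answer: 4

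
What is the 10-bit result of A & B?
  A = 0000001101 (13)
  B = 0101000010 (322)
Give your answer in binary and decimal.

Apply & to each column (1 only where both bits are 1):
  0000001101
& 0101000010
------------
  0000000000

Answer: 0000000000 (0)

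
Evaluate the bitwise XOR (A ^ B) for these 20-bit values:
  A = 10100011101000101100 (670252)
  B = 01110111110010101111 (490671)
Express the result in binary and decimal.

Apply ^ to each column (1 where bits differ):
  10100011101000101100
^ 01110111110010101111
----------------------
  11010100011010000011

Answer: 11010100011010000011 (870019)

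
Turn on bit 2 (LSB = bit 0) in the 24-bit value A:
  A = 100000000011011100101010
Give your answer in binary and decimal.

Mask = 1 << 2 = 000000000000000000000100
Bit 2 of A is 0, so OR-ing with the mask flips it to 1.
  100000000011011100101010
| 000000000000000000000100
--------------------------
  100000000011011100101110

Answer: 100000000011011100101110 (8402734)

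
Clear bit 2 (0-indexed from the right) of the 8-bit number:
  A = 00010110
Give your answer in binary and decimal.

Mask = ~(1 << 2) = 11111011
Bit 2 of A is 1, so AND-ing with the mask clears it to 0.
  00010110
& 11111011
----------
  00010010

Answer: 00010010 (18)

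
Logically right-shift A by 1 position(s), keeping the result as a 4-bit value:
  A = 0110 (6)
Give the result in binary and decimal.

Logical shift right by 1: drop the bottom 1 bit(s), prepend 1 zero(s) on the left.
  0110  ->  keep [011], discard [0], prepend 0
= 0011

Answer: 0011 (3)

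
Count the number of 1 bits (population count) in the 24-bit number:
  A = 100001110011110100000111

100001110011110100000111
1-bits at positions (from bit 0 = LSB): 0, 1, 2, 8, 10, 11, 12, 13, 16, 17, 18, 23
Count = 12

Answer: 12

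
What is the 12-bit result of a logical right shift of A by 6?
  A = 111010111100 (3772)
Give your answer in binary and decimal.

Logical shift right by 6: drop the bottom 6 bit(s), prepend 6 zero(s) on the left.
  111010111100  ->  keep [111010], discard [111100], prepend 000000
= 000000111010

Answer: 000000111010 (58)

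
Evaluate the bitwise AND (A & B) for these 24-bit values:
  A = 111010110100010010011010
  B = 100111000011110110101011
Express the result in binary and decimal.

Apply & to each column (1 only where both bits are 1):
  111010110100010010011010
& 100111000011110110101011
--------------------------
  100010000000010010001010

Answer: 100010000000010010001010 (8914058)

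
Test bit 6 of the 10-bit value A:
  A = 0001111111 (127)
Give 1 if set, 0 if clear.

Bit 6 is the 7th from the right.
  0001111111
     ^
That bit is 1.

Answer: 1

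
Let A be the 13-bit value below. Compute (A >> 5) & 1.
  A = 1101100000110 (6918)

Bit 5 is the 6th from the right.
  1101100000110
         ^
That bit is 0.

Answer: 0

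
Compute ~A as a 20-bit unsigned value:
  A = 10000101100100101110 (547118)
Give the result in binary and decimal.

Flip each bit (0->1, 1->0):
  10000101100100101110
  01111010011011010001

Answer: 01111010011011010001 (501457)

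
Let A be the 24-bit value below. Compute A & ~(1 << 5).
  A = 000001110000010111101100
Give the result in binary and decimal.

Mask = ~(1 << 5) = 111111111111111111011111
Bit 5 of A is 1, so AND-ing with the mask clears it to 0.
  000001110000010111101100
& 111111111111111111011111
--------------------------
  000001110000010111001100

Answer: 000001110000010111001100 (460236)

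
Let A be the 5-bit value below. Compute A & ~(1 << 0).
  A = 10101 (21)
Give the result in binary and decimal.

Mask = ~(1 << 0) = 11110
Bit 0 of A is 1, so AND-ing with the mask clears it to 0.
  10101
& 11110
-------
  10100

Answer: 10100 (20)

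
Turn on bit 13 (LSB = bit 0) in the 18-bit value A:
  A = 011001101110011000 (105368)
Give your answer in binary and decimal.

Mask = 1 << 13 = 000010000000000000
Bit 13 of A is 0, so OR-ing with the mask flips it to 1.
  011001101110011000
| 000010000000000000
--------------------
  011011101110011000

Answer: 011011101110011000 (113560)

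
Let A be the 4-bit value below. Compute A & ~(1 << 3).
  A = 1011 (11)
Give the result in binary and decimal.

Mask = ~(1 << 3) = 0111
Bit 3 of A is 1, so AND-ing with the mask clears it to 0.
  1011
& 0111
------
  0011

Answer: 0011 (3)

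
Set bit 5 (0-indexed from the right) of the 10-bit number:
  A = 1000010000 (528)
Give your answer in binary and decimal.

Mask = 1 << 5 = 0000100000
Bit 5 of A is 0, so OR-ing with the mask flips it to 1.
  1000010000
| 0000100000
------------
  1000110000

Answer: 1000110000 (560)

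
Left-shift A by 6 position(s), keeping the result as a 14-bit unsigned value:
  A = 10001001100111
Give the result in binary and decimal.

Shift left by 6: drop the top 6 bit(s), append 6 zero(s) on the right.
  10001001100111  ->  discard [100010], keep [01100111], append 000000
= 01100111000000

Answer: 01100111000000 (6592)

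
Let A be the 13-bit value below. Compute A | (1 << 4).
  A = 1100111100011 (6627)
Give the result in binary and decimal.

Mask = 1 << 4 = 0000000010000
Bit 4 of A is 0, so OR-ing with the mask flips it to 1.
  1100111100011
| 0000000010000
---------------
  1100111110011

Answer: 1100111110011 (6643)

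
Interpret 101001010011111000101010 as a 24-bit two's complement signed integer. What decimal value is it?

MSB is 1, so the value is negative. Find the magnitude:
1. Invert bits:  010110101100000111010101
2. Add 1:        010110101100000111010110  = 5947862
3. Apply sign:   -5947862

Answer: -5947862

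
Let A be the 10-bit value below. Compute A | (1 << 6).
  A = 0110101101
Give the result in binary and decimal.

Mask = 1 << 6 = 0001000000
Bit 6 of A is 0, so OR-ing with the mask flips it to 1.
  0110101101
| 0001000000
------------
  0111101101

Answer: 0111101101 (493)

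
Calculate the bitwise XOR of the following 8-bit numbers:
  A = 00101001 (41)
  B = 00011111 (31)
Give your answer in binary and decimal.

Apply ^ to each column (1 where bits differ):
  00101001
^ 00011111
----------
  00110110

Answer: 00110110 (54)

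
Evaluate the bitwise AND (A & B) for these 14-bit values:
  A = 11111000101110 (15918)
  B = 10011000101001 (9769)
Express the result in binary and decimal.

Apply & to each column (1 only where both bits are 1):
  11111000101110
& 10011000101001
----------------
  10011000101000

Answer: 10011000101000 (9768)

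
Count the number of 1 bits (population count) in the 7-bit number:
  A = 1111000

1111000
1-bits at positions (from bit 0 = LSB): 3, 4, 5, 6
Count = 4

Answer: 4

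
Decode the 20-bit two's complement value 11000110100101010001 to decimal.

MSB is 1, so the value is negative. Find the magnitude:
1. Invert bits:  00111001011010101110
2. Add 1:        00111001011010101111  = 235183
3. Apply sign:   -235183

Answer: -235183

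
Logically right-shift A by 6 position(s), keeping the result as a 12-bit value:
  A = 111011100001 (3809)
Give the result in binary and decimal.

Logical shift right by 6: drop the bottom 6 bit(s), prepend 6 zero(s) on the left.
  111011100001  ->  keep [111011], discard [100001], prepend 000000
= 000000111011

Answer: 000000111011 (59)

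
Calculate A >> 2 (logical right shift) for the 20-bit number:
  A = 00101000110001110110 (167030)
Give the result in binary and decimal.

Logical shift right by 2: drop the bottom 2 bit(s), prepend 2 zero(s) on the left.
  00101000110001110110  ->  keep [001010001100011101], discard [10], prepend 00
= 00001010001100011101

Answer: 00001010001100011101 (41757)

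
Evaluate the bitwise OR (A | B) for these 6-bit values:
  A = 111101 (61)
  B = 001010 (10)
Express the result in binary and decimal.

Apply | to each column (1 where either bit is 1):
  111101
| 001010
--------
  111111

Answer: 111111 (63)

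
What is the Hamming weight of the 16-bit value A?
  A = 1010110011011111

1010110011011111
1-bits at positions (from bit 0 = LSB): 0, 1, 2, 3, 4, 6, 7, 10, 11, 13, 15
Count = 11

Answer: 11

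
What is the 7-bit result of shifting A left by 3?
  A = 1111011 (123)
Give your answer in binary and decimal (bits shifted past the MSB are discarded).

Shift left by 3: drop the top 3 bit(s), append 3 zero(s) on the right.
  1111011  ->  discard [111], keep [1011], append 000
= 1011000

Answer: 1011000 (88)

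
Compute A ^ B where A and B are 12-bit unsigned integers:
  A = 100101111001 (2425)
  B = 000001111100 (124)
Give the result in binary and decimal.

Apply ^ to each column (1 where bits differ):
  100101111001
^ 000001111100
--------------
  100100000101

Answer: 100100000101 (2309)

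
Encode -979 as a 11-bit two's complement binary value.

1. Binary of +979:  01111010011
2. Invert bits:     10000101100
3. Add 1:           10000101101

Answer: 10000101101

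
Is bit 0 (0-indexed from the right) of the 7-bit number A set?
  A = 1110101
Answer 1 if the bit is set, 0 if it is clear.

Bit 0 is the 1st from the right.
  1110101
        ^
That bit is 1.

Answer: 1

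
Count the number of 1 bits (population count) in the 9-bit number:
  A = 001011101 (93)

001011101
1-bits at positions (from bit 0 = LSB): 0, 2, 3, 4, 6
Count = 5

Answer: 5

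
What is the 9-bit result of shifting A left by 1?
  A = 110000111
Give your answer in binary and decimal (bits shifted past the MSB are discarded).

Shift left by 1: drop the top 1 bit(s), append 1 zero(s) on the right.
  110000111  ->  discard [1], keep [10000111], append 0
= 100001110

Answer: 100001110 (270)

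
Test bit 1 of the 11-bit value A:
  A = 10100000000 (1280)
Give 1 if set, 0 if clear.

Bit 1 is the 2nd from the right.
  10100000000
           ^
That bit is 0.

Answer: 0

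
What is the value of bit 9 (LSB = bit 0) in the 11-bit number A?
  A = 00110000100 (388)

Bit 9 is the 10th from the right.
  00110000100
   ^
That bit is 0.

Answer: 0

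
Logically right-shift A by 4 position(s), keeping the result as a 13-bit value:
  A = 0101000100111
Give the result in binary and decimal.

Logical shift right by 4: drop the bottom 4 bit(s), prepend 4 zero(s) on the left.
  0101000100111  ->  keep [010100010], discard [0111], prepend 0000
= 0000010100010

Answer: 0000010100010 (162)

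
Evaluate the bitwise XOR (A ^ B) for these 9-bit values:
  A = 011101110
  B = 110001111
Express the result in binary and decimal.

Apply ^ to each column (1 where bits differ):
  011101110
^ 110001111
-----------
  101100001

Answer: 101100001 (353)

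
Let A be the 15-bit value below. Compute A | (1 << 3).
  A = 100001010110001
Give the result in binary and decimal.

Mask = 1 << 3 = 000000000001000
Bit 3 of A is 0, so OR-ing with the mask flips it to 1.
  100001010110001
| 000000000001000
-----------------
  100001010111001

Answer: 100001010111001 (17081)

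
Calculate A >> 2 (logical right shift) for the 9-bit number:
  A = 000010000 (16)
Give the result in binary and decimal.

Logical shift right by 2: drop the bottom 2 bit(s), prepend 2 zero(s) on the left.
  000010000  ->  keep [0000100], discard [00], prepend 00
= 000000100

Answer: 000000100 (4)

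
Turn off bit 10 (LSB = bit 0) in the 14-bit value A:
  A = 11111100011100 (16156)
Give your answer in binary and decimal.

Mask = ~(1 << 10) = 11101111111111
Bit 10 of A is 1, so AND-ing with the mask clears it to 0.
  11111100011100
& 11101111111111
----------------
  11101100011100

Answer: 11101100011100 (15132)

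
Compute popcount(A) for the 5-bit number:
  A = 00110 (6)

00110
1-bits at positions (from bit 0 = LSB): 1, 2
Count = 2

Answer: 2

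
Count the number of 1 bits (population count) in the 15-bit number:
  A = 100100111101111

100100111101111
1-bits at positions (from bit 0 = LSB): 0, 1, 2, 3, 5, 6, 7, 8, 11, 14
Count = 10

Answer: 10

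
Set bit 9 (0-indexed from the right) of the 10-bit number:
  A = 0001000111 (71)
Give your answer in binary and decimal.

Mask = 1 << 9 = 1000000000
Bit 9 of A is 0, so OR-ing with the mask flips it to 1.
  0001000111
| 1000000000
------------
  1001000111

Answer: 1001000111 (583)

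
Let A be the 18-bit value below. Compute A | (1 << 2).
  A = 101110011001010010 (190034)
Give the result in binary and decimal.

Mask = 1 << 2 = 000000000000000100
Bit 2 of A is 0, so OR-ing with the mask flips it to 1.
  101110011001010010
| 000000000000000100
--------------------
  101110011001010110

Answer: 101110011001010110 (190038)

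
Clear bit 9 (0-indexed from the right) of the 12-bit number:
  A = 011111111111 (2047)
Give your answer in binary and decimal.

Mask = ~(1 << 9) = 110111111111
Bit 9 of A is 1, so AND-ing with the mask clears it to 0.
  011111111111
& 110111111111
--------------
  010111111111

Answer: 010111111111 (1535)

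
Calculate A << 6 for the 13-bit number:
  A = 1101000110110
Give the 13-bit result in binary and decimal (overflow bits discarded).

Shift left by 6: drop the top 6 bit(s), append 6 zero(s) on the right.
  1101000110110  ->  discard [110100], keep [0110110], append 000000
= 0110110000000

Answer: 0110110000000 (3456)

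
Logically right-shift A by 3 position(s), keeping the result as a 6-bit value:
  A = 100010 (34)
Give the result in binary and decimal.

Logical shift right by 3: drop the bottom 3 bit(s), prepend 3 zero(s) on the left.
  100010  ->  keep [100], discard [010], prepend 000
= 000100

Answer: 000100 (4)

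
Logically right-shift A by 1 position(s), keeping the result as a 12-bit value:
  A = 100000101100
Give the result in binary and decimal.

Logical shift right by 1: drop the bottom 1 bit(s), prepend 1 zero(s) on the left.
  100000101100  ->  keep [10000010110], discard [0], prepend 0
= 010000010110

Answer: 010000010110 (1046)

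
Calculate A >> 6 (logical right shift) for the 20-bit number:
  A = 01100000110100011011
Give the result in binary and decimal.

Logical shift right by 6: drop the bottom 6 bit(s), prepend 6 zero(s) on the left.
  01100000110100011011  ->  keep [01100000110100], discard [011011], prepend 000000
= 00000001100000110100

Answer: 00000001100000110100 (6196)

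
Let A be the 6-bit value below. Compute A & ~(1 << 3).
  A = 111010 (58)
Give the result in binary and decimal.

Mask = ~(1 << 3) = 110111
Bit 3 of A is 1, so AND-ing with the mask clears it to 0.
  111010
& 110111
--------
  110010

Answer: 110010 (50)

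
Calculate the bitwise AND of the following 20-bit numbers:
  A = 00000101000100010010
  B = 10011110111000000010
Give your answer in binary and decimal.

Apply & to each column (1 only where both bits are 1):
  00000101000100010010
& 10011110111000000010
----------------------
  00000100000000000010

Answer: 00000100000000000010 (16386)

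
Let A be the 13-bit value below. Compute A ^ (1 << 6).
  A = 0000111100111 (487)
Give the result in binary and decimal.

Mask = 1 << 6 = 0000001000000
Bit 6 of A is 1; XOR with the mask flips it to 0.
  0000111100111
^ 0000001000000
---------------
  0000110100111

Answer: 0000110100111 (423)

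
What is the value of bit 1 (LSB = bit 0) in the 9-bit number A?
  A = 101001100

Bit 1 is the 2nd from the right.
  101001100
         ^
That bit is 0.

Answer: 0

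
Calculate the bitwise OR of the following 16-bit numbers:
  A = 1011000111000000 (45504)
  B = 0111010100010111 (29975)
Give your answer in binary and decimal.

Apply | to each column (1 where either bit is 1):
  1011000111000000
| 0111010100010111
------------------
  1111010111010111

Answer: 1111010111010111 (62935)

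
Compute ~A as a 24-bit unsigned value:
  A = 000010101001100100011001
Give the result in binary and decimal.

Flip each bit (0->1, 1->0):
  000010101001100100011001
  111101010110011011100110

Answer: 111101010110011011100110 (16082662)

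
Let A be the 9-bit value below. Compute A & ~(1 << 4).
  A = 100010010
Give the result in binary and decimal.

Mask = ~(1 << 4) = 111101111
Bit 4 of A is 1, so AND-ing with the mask clears it to 0.
  100010010
& 111101111
-----------
  100000010

Answer: 100000010 (258)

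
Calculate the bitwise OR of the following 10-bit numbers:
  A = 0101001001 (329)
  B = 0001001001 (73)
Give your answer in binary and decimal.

Apply | to each column (1 where either bit is 1):
  0101001001
| 0001001001
------------
  0101001001

Answer: 0101001001 (329)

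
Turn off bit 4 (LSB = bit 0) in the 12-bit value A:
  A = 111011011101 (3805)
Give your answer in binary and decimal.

Mask = ~(1 << 4) = 111111101111
Bit 4 of A is 1, so AND-ing with the mask clears it to 0.
  111011011101
& 111111101111
--------------
  111011001101

Answer: 111011001101 (3789)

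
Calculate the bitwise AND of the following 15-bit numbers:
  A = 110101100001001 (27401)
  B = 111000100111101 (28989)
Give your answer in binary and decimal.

Apply & to each column (1 only where both bits are 1):
  110101100001001
& 111000100111101
-----------------
  110000100001001

Answer: 110000100001001 (24841)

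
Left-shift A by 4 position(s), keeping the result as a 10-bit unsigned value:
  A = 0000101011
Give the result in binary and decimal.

Shift left by 4: drop the top 4 bit(s), append 4 zero(s) on the right.
  0000101011  ->  discard [0000], keep [101011], append 0000
= 1010110000

Answer: 1010110000 (688)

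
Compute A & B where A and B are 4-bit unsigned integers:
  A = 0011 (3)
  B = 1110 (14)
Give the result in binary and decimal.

Apply & to each column (1 only where both bits are 1):
  0011
& 1110
------
  0010

Answer: 0010 (2)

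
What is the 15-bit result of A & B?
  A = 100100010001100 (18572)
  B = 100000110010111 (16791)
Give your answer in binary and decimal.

Apply & to each column (1 only where both bits are 1):
  100100010001100
& 100000110010111
-----------------
  100000010000100

Answer: 100000010000100 (16516)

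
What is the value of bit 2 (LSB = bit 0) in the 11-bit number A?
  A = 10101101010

Bit 2 is the 3rd from the right.
  10101101010
          ^
That bit is 0.

Answer: 0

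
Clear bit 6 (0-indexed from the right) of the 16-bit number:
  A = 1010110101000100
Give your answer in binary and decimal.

Mask = ~(1 << 6) = 1111111110111111
Bit 6 of A is 1, so AND-ing with the mask clears it to 0.
  1010110101000100
& 1111111110111111
------------------
  1010110100000100

Answer: 1010110100000100 (44292)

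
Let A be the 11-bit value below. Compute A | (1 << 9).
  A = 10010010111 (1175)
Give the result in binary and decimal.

Mask = 1 << 9 = 01000000000
Bit 9 of A is 0, so OR-ing with the mask flips it to 1.
  10010010111
| 01000000000
-------------
  11010010111

Answer: 11010010111 (1687)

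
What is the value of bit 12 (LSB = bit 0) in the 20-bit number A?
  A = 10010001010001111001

Bit 12 is the 13th from the right.
  10010001010001111001
         ^
That bit is 1.

Answer: 1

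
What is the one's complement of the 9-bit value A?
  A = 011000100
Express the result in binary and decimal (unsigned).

Flip each bit (0->1, 1->0):
  011000100
  100111011

Answer: 100111011 (315)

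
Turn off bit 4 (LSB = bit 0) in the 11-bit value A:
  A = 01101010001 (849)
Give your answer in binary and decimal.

Mask = ~(1 << 4) = 11111101111
Bit 4 of A is 1, so AND-ing with the mask clears it to 0.
  01101010001
& 11111101111
-------------
  01101000001

Answer: 01101000001 (833)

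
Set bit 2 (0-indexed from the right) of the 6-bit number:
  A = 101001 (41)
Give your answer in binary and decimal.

Mask = 1 << 2 = 000100
Bit 2 of A is 0, so OR-ing with the mask flips it to 1.
  101001
| 000100
--------
  101101

Answer: 101101 (45)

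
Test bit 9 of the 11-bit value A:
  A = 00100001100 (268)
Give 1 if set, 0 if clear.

Bit 9 is the 10th from the right.
  00100001100
   ^
That bit is 0.

Answer: 0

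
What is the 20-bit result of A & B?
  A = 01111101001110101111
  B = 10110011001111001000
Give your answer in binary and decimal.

Apply & to each column (1 only where both bits are 1):
  01111101001110101111
& 10110011001111001000
----------------------
  00110001001110001000

Answer: 00110001001110001000 (201608)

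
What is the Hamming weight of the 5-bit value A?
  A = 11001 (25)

11001
1-bits at positions (from bit 0 = LSB): 0, 3, 4
Count = 3

Answer: 3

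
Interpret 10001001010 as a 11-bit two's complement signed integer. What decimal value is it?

MSB is 1, so the value is negative. Find the magnitude:
1. Invert bits:  01110110101
2. Add 1:        01110110110  = 950
3. Apply sign:   -950

Answer: -950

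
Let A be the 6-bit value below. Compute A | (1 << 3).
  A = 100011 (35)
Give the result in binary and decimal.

Mask = 1 << 3 = 001000
Bit 3 of A is 0, so OR-ing with the mask flips it to 1.
  100011
| 001000
--------
  101011

Answer: 101011 (43)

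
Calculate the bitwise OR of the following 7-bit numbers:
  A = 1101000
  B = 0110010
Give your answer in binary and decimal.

Apply | to each column (1 where either bit is 1):
  1101000
| 0110010
---------
  1111010

Answer: 1111010 (122)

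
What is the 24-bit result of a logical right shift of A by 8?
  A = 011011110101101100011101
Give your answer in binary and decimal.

Logical shift right by 8: drop the bottom 8 bit(s), prepend 8 zero(s) on the left.
  011011110101101100011101  ->  keep [0110111101011011], discard [00011101], prepend 00000000
= 000000000110111101011011

Answer: 000000000110111101011011 (28507)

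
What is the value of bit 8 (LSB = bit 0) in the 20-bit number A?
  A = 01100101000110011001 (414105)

Bit 8 is the 9th from the right.
  01100101000110011001
             ^
That bit is 1.

Answer: 1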